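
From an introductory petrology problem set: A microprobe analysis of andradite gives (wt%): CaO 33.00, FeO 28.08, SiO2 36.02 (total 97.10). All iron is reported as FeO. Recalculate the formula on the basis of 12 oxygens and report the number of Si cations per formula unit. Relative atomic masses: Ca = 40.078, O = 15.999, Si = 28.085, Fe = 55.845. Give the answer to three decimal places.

3.303 Si apfu

CaO: 33.00/56.077 = 0.58848 mol → 0.58848 mol Ca, 0.58848 mol O.
FeO: 28.08/71.844 = 0.39085 mol → 0.39085 mol Fe, 0.39085 mol O.
SiO2: 36.02/60.083 = 0.59950 mol → 0.59950 mol Si, 1.19900 mol O.
Total oxygen = 2.17833 mol. Normalization factor = 12/2.17833 = 5.50881.
Si per 12 O = 0.59950 × 5.50881 = 3.303.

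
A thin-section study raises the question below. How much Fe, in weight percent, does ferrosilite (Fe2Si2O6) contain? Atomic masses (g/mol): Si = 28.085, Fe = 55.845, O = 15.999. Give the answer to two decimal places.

42.33 weight percent

Molar mass of Fe2Si2O6: 2*55.845 + 2*28.085 + 6*15.999 = 263.854 g/mol.
Mass of Fe per formula unit: 2 × 55.845 = 111.690 g.
Weight fraction Fe = 111.690 / 263.854 = 0.4233.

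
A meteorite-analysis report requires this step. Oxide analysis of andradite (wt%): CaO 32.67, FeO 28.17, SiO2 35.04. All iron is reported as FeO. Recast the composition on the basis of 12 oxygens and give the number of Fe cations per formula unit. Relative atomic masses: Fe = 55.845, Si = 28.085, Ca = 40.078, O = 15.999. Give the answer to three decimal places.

2.198 Fe apfu

CaO: 32.67/56.077 = 0.58259 mol → 0.58259 mol Ca, 0.58259 mol O.
FeO: 28.17/71.844 = 0.39210 mol → 0.39210 mol Fe, 0.39210 mol O.
SiO2: 35.04/60.083 = 0.58319 mol → 0.58319 mol Si, 1.16638 mol O.
Total oxygen = 2.14107 mol. Normalization factor = 12/2.14107 = 5.60467.
Fe per 12 O = 0.39210 × 5.60467 = 2.198.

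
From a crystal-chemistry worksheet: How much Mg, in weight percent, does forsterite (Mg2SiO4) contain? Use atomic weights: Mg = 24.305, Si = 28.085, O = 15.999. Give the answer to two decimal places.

34.55 weight percent

Formula mass = 2*24.305 + 1*28.085 + 4*15.999 = 140.691 g/mol, of which 48.610 g is Mg.
So Mg makes up 48.610/140.691 = 0.3455 of the mass, i.e. 34.55%.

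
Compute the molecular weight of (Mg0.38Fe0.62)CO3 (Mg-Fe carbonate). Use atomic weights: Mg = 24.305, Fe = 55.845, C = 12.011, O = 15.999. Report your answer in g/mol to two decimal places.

The formula mass is the sum 0.38×24.305 + 0.62×55.845 + 1×12.011 + 3×15.999.

103.87 g/mol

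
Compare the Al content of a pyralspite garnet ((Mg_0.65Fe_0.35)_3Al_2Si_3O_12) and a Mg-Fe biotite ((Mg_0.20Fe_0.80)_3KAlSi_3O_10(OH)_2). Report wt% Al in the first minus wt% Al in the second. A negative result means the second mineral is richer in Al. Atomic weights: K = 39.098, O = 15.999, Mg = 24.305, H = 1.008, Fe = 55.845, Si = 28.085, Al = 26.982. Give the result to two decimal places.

First mineral: 53.964 g Al in 436.239 g formula = 12.37 wt% Al.
Second mineral: 26.982 g Al in 492.950 g formula = 5.47 wt% Al.
12.37% − 5.47% gives a difference of 6.90 percentage points.

6.90 percentage points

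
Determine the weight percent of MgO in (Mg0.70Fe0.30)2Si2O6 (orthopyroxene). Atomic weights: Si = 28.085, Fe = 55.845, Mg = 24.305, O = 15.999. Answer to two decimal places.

Formula mass = 219.698 g/mol.
1.40 Mg → 1.4000 mol MgO per formula unit; M(MgO) = 40.304, so MgO mass = 56.426 g.
56.426/219.698 × 100 = 25.68 wt%.

25.68 wt%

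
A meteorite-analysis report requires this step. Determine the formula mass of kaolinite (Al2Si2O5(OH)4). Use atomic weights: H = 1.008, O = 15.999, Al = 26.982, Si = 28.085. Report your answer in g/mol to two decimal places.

Al: 2 × 26.982 = 53.9640
Si: 2 × 28.085 = 56.1700
O: 9 × 15.999 = 143.9910
H: 4 × 1.008 = 4.0320
Summing the contributions gives the formula mass.

258.16 g/mol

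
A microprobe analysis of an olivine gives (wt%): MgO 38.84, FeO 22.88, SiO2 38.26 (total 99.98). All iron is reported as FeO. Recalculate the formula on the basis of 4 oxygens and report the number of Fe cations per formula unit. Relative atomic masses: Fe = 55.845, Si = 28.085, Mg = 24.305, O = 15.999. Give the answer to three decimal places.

MgO (M=40.304): mol = 0.96368; Mg = 0.96368, O = 0.96368.
FeO (M=71.844): mol = 0.31847; Fe = 0.31847, O = 0.31847.
SiO2 (M=60.083): mol = 0.63679; Si = 0.63679, O = 1.27358.
ΣO = 2.55573; factor = 4/ΣO = 1.56511.
Fe apfu = 0.31847 × 1.56511 = 0.498.

0.498 Fe apfu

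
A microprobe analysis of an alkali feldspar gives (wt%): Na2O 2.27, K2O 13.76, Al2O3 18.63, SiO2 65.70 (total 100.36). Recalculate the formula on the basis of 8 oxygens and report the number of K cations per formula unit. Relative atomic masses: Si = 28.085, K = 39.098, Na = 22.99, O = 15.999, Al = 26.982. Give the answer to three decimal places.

0.801 K apfu

2.27 wt% Na2O ÷ 61.979 g/mol = 0.03663 mol, giving 0.07326 Na and 0.03663 O.
13.76 wt% K2O ÷ 94.195 g/mol = 0.14608 mol, giving 0.29216 K and 0.14608 O.
18.63 wt% Al2O3 ÷ 101.961 g/mol = 0.18272 mol, giving 0.36544 Al and 0.54816 O.
65.70 wt% SiO2 ÷ 60.083 g/mol = 1.09349 mol, giving 1.09349 Si and 2.18698 O.
Oxygen sums to 2.91785; scaling by 8/2.91785 = 2.74174 puts the formula on 8 O.
K: 0.29216 × 2.74174 = 0.801 atoms per formula unit.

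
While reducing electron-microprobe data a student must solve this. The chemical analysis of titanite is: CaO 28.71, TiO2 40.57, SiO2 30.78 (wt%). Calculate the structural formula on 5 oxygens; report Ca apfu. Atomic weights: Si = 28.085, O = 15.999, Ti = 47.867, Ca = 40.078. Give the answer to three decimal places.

28.71 wt% CaO ÷ 56.077 g/mol = 0.51197 mol, giving 0.51197 Ca and 0.51197 O.
40.57 wt% TiO2 ÷ 79.865 g/mol = 0.50798 mol, giving 0.50798 Ti and 1.01596 O.
30.78 wt% SiO2 ÷ 60.083 g/mol = 0.51229 mol, giving 0.51229 Si and 1.02458 O.
Oxygen sums to 2.55251; scaling by 5/2.55251 = 1.95886 puts the formula on 5 O.
Ca: 0.51197 × 1.95886 = 1.003 atoms per formula unit.

1.003 Ca apfu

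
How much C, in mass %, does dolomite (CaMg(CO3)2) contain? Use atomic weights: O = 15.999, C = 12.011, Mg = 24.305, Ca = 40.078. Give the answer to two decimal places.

13.03 mass %

M(CaMg(CO3)2) = 184.399 g/mol.
C contributes 2 × 12.011 = 24.022 g per mole.
24.022/184.399 = 0.1303 → 13.03%.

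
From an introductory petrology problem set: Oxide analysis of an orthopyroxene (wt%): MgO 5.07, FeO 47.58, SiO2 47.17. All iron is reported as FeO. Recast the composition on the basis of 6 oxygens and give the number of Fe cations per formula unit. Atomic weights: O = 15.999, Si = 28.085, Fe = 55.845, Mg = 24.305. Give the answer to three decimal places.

1.685 Fe apfu

MgO (M=40.304): mol = 0.12579; Mg = 0.12579, O = 0.12579.
FeO (M=71.844): mol = 0.66227; Fe = 0.66227, O = 0.66227.
SiO2 (M=60.083): mol = 0.78508; Si = 0.78508, O = 1.57016.
ΣO = 2.35822; factor = 6/ΣO = 2.54429.
Fe apfu = 0.66227 × 2.54429 = 1.685.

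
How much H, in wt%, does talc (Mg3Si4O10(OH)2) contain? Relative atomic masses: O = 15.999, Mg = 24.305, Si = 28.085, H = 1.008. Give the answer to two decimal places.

Formula mass = 3×24.305 + 4×28.085 + 12×15.999 + 2×1.008 = 379.259 g/mol, of which 2.016 g is H.
So H makes up 2.016/379.259 = 0.0053 of the mass, i.e. 0.53%.

0.53 wt%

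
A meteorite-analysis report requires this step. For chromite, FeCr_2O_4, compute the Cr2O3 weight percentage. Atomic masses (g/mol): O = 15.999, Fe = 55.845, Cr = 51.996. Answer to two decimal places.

67.90 wt%

M(FeCr_2O_4) = 223.833 g/mol; M(Cr2O3) = 151.989 g/mol.
Moles Cr2O3 per formula unit = 2 Cr ÷ 2 = 1.0000.
Cr2O3 fraction = (1.0000 × 151.989) / 223.833 = 151.989/223.833 = 0.6790.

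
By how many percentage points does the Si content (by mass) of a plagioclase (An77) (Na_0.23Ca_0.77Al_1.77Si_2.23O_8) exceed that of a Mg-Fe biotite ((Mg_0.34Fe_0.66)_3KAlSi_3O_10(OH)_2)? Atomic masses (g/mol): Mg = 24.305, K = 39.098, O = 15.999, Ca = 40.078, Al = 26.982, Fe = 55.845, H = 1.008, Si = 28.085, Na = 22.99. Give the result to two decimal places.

5.25 percentage points

M(Na_0.23Ca_0.77Al_1.77Si_2.23O_8) = 274.527 g/mol, so wt% Si = 62.630/274.527 × 100 = 22.81%.
M((Mg_0.34Fe_0.66)_3KAlSi_3O_10(OH)_2) = 479.703 g/mol, so wt% Si = 84.255/479.703 × 100 = 17.56%.
22.81 − 17.56 = 5.25 pp.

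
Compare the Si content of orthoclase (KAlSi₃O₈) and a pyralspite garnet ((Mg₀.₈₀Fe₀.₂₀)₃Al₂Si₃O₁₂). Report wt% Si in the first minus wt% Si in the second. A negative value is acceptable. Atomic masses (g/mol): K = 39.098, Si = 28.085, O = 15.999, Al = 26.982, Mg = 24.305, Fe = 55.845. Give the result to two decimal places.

M(KAlSi₃O₈) = 278.327 g/mol, so wt% Si = 84.255/278.327 × 100 = 30.27%.
M((Mg₀.₈₀Fe₀.₂₀)₃Al₂Si₃O₁₂) = 422.046 g/mol, so wt% Si = 84.255/422.046 × 100 = 19.96%.
30.27 − 19.96 = 10.31 pp.

10.31 percentage points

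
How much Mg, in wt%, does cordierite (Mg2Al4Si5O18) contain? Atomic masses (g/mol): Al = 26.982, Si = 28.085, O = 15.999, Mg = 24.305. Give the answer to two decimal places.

8.31 wt%

M(Mg2Al4Si5O18) = 584.945 g/mol.
Mg contributes 2 × 24.305 = 48.610 g per mole.
48.610/584.945 = 0.0831 → 8.31%.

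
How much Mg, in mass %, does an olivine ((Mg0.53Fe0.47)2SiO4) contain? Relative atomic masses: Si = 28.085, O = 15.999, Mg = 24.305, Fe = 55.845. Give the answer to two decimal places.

Formula mass = 1.06*24.305 + 0.94*55.845 + 1*28.085 + 4*15.999 = 170.339 g/mol, of which 25.763 g is Mg.
So Mg makes up 25.763/170.339 = 0.1512 of the mass, i.e. 15.12%.

15.12 mass %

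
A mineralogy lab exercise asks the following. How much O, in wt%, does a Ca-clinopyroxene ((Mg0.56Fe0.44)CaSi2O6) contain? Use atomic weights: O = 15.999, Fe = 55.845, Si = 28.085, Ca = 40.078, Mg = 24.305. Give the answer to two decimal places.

41.66 wt%

Molar mass of (Mg0.56Fe0.44)CaSi2O6: 0.56·24.305 + 0.44·55.845 + 1·40.078 + 2·28.085 + 6·15.999 = 230.425 g/mol.
Mass of O per formula unit: 6 × 15.999 = 95.994 g.
Weight fraction O = 95.994 / 230.425 = 0.4166.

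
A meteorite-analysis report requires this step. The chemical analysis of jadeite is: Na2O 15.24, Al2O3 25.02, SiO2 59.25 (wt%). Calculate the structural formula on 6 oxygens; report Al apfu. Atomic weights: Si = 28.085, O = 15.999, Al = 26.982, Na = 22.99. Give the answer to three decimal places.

0.997 Al apfu

15.24 wt% Na2O ÷ 61.979 g/mol = 0.24589 mol, giving 0.49178 Na and 0.24589 O.
25.02 wt% Al2O3 ÷ 101.961 g/mol = 0.24539 mol, giving 0.49078 Al and 0.73617 O.
59.25 wt% SiO2 ÷ 60.083 g/mol = 0.98614 mol, giving 0.98614 Si and 1.97228 O.
Oxygen sums to 2.95434; scaling by 6/2.95434 = 2.03091 puts the formula on 6 O.
Al: 0.49078 × 2.03091 = 0.997 atoms per formula unit.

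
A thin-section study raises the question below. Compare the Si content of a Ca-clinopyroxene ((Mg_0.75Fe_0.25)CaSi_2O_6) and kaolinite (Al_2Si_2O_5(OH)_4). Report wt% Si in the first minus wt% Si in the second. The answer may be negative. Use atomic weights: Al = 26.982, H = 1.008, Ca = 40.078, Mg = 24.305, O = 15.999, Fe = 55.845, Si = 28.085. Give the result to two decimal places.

M((Mg_0.75Fe_0.25)CaSi_2O_6) = 224.432 g/mol, so wt% Si = 56.170/224.432 × 100 = 25.03%.
M(Al_2Si_2O_5(OH)_4) = 258.157 g/mol, so wt% Si = 56.170/258.157 × 100 = 21.76%.
25.03 − 21.76 = 3.27 pp.

3.27 percentage points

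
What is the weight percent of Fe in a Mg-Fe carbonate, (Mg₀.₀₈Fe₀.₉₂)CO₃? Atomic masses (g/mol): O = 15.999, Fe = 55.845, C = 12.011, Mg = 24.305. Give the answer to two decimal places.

Formula mass = 0.08×24.305 + 0.92×55.845 + 1×12.011 + 3×15.999 = 113.330 g/mol, of which 51.377 g is Fe.
So Fe makes up 51.377/113.330 = 0.4533 of the mass, i.e. 45.33%.

45.33 weight percent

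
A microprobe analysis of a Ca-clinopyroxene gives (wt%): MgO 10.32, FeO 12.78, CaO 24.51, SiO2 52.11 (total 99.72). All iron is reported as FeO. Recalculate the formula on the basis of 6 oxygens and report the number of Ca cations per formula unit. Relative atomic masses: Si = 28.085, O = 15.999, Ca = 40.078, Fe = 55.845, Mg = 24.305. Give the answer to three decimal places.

1.006 Ca apfu

MgO (M=40.304): mol = 0.25605; Mg = 0.25605, O = 0.25605.
FeO (M=71.844): mol = 0.17789; Fe = 0.17789, O = 0.17789.
CaO (M=56.077): mol = 0.43708; Ca = 0.43708, O = 0.43708.
SiO2 (M=60.083): mol = 0.86730; Si = 0.86730, O = 1.73460.
ΣO = 2.60562; factor = 6/ΣO = 2.30271.
Ca apfu = 0.43708 × 2.30271 = 1.006.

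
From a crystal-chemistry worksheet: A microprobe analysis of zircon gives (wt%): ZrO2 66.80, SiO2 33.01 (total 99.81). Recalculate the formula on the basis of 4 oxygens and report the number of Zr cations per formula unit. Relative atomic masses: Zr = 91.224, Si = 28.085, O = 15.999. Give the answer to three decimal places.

ZrO2 (M=123.222): mol = 0.54211; Zr = 0.54211, O = 1.08422.
SiO2 (M=60.083): mol = 0.54941; Si = 0.54941, O = 1.09882.
ΣO = 2.18304; factor = 4/ΣO = 1.83231.
Zr apfu = 0.54211 × 1.83231 = 0.993.

0.993 Zr apfu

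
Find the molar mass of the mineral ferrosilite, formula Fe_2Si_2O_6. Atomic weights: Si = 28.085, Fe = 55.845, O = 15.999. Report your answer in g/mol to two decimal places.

263.85 g/mol

Fe: 2 × 55.845 = 111.6900
Si: 2 × 28.085 = 56.1700
O: 6 × 15.999 = 95.9940
Summing the contributions gives the formula mass.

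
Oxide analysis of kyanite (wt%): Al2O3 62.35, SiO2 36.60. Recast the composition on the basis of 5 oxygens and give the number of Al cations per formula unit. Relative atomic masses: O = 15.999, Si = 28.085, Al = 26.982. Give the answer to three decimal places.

2.003 Al apfu

Al2O3: 62.35/101.961 = 0.61151 mol → 1.22302 mol Al, 1.83453 mol O.
SiO2: 36.60/60.083 = 0.60916 mol → 0.60916 mol Si, 1.21832 mol O.
Total oxygen = 3.05285 mol. Normalization factor = 5/3.05285 = 1.63781.
Al per 5 O = 1.22302 × 1.63781 = 2.003.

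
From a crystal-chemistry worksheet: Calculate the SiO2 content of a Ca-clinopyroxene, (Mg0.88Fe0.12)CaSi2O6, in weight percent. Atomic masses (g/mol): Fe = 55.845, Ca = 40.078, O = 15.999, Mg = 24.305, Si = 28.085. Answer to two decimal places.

54.54 wt%

M((Mg0.88Fe0.12)CaSi2O6) = 220.332 g/mol; M(SiO2) = 60.083 g/mol.
Moles SiO2 per formula unit = 2 Si ÷ 1 = 2.0000.
SiO2 fraction = (2.0000 × 60.083) / 220.332 = 120.166/220.332 = 0.5454.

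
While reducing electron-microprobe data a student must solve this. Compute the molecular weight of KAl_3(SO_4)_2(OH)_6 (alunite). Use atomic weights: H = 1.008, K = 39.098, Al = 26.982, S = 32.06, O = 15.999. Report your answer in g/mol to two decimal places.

414.20 g/mol

M = 1(39.098) + 3(26.982) + 2(32.06) + 14(15.999) + 6(1.008)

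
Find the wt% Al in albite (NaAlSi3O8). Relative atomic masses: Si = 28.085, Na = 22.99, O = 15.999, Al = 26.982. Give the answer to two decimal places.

Molar mass of NaAlSi3O8: 1*22.99 + 1*26.982 + 3*28.085 + 8*15.999 = 262.219 g/mol.
Mass of Al per formula unit: 1 × 26.982 = 26.982 g.
Weight fraction Al = 26.982 / 262.219 = 0.1029.

10.29 mass %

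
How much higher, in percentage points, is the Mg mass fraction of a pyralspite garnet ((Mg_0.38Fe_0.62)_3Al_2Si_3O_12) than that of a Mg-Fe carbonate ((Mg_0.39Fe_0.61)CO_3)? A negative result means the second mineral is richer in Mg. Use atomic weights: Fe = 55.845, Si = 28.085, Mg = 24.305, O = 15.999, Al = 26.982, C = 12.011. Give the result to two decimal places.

Mg in (Mg_0.38Fe_0.62)_3Al_2Si_3O_12: molar mass 461.786 g/mol; 1.14×24.305 = 27.708 g → 6.00 wt%.
Mg in (Mg_0.39Fe_0.61)CO_3: molar mass 103.552 g/mol; 0.39×24.305 = 9.479 g → 9.15 wt%.
Difference = 6.00 − 9.15 = -3.15 percentage points.

-3.15 percentage points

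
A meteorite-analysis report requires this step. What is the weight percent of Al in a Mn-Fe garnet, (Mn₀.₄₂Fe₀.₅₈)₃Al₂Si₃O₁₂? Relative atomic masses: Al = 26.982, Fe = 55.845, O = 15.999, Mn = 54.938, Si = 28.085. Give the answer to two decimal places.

10.87 mass %

Molar mass of (Mn₀.₄₂Fe₀.₅₈)₃Al₂Si₃O₁₂: 1.26*54.938 + 1.74*55.845 + 2*26.982 + 3*28.085 + 12*15.999 = 496.599 g/mol.
Mass of Al per formula unit: 2 × 26.982 = 53.964 g.
Weight fraction Al = 53.964 / 496.599 = 0.1087.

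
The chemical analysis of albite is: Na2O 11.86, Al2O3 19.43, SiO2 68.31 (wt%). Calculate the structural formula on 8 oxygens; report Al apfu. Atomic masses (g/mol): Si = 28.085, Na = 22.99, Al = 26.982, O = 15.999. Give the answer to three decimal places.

1.004 Al apfu

11.86 wt% Na2O ÷ 61.979 g/mol = 0.19136 mol, giving 0.38272 Na and 0.19136 O.
19.43 wt% Al2O3 ÷ 101.961 g/mol = 0.19056 mol, giving 0.38112 Al and 0.57168 O.
68.31 wt% SiO2 ÷ 60.083 g/mol = 1.13693 mol, giving 1.13693 Si and 2.27386 O.
Oxygen sums to 3.03690; scaling by 8/3.03690 = 2.63427 puts the formula on 8 O.
Al: 0.38112 × 2.63427 = 1.004 atoms per formula unit.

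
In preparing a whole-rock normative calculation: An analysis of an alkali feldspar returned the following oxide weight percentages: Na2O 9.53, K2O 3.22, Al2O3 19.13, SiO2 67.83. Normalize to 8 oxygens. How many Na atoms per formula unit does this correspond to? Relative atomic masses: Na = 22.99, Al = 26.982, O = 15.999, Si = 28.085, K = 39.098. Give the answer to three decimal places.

Na2O (M=61.979): mol = 0.15376; Na = 0.30752, O = 0.15376.
K2O (M=94.195): mol = 0.03418; K = 0.06836, O = 0.03418.
Al2O3 (M=101.961): mol = 0.18762; Al = 0.37524, O = 0.56286.
SiO2 (M=60.083): mol = 1.12894; Si = 1.12894, O = 2.25788.
ΣO = 3.00868; factor = 8/ΣO = 2.65897.
Na apfu = 0.30752 × 2.65897 = 0.818.

0.818 Na apfu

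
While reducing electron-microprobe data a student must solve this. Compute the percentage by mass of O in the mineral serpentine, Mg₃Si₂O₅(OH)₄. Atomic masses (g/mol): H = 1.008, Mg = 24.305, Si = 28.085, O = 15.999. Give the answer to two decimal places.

51.96 weight percent

Molar mass of Mg₃Si₂O₅(OH)₄: 3×24.305 + 2×28.085 + 9×15.999 + 4×1.008 = 277.108 g/mol.
Mass of O per formula unit: 9 × 15.999 = 143.991 g.
Weight fraction O = 143.991 / 277.108 = 0.5196.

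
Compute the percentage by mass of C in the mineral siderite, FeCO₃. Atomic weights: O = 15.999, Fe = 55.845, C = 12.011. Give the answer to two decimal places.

10.37 mass %

Formula mass = 1*55.845 + 1*12.011 + 3*15.999 = 115.853 g/mol, of which 12.011 g is C.
So C makes up 12.011/115.853 = 0.1037 of the mass, i.e. 10.37%.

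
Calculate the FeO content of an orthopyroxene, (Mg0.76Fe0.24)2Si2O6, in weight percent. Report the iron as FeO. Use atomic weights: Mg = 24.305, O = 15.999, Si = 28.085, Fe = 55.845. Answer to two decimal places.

Formula mass = 215.913 g/mol.
0.48 Fe → 0.4800 mol FeO per formula unit; M(FeO) = 71.844, so FeO mass = 34.485 g.
34.485/215.913 × 100 = 15.97 wt%.

15.97 wt%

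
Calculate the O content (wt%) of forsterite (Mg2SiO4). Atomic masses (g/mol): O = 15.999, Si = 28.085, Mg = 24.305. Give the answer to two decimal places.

M(Mg2SiO4) = 140.691 g/mol.
O contributes 4 × 15.999 = 63.996 g per mole.
63.996/140.691 = 0.4549 → 45.49%.

45.49 wt%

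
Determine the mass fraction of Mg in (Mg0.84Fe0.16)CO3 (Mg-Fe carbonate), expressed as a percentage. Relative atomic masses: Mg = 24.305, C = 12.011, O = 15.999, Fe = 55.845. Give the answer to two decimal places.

Molar mass of (Mg0.84Fe0.16)CO3: 0.84×24.305 + 0.16×55.845 + 1×12.011 + 3×15.999 = 89.359 g/mol.
Mass of Mg per formula unit: 0.84 × 24.305 = 20.416 g.
Weight fraction Mg = 20.416 / 89.359 = 0.2285.

22.85 mass %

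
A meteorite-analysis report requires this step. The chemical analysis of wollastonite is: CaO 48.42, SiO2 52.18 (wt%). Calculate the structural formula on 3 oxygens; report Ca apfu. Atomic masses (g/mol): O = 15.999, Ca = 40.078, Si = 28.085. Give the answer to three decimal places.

CaO (M=56.077): mol = 0.86346; Ca = 0.86346, O = 0.86346.
SiO2 (M=60.083): mol = 0.86847; Si = 0.86847, O = 1.73694.
ΣO = 2.60040; factor = 3/ΣO = 1.15367.
Ca apfu = 0.86346 × 1.15367 = 0.996.

0.996 Ca apfu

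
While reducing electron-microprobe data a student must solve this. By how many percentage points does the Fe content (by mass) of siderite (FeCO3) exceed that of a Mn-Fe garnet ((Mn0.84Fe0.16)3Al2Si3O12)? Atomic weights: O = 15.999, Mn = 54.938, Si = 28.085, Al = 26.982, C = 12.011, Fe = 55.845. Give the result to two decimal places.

42.79 percentage points

M(FeCO3) = 115.853 g/mol, so wt% Fe = 55.845/115.853 × 100 = 48.20%.
M((Mn0.84Fe0.16)3Al2Si3O12) = 495.456 g/mol, so wt% Fe = 26.806/495.456 × 100 = 5.41%.
48.20 − 5.41 = 42.79 pp.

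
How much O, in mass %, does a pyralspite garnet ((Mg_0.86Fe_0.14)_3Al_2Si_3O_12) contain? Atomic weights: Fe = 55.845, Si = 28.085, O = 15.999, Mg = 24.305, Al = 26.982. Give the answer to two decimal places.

Molar mass of (Mg_0.86Fe_0.14)_3Al_2Si_3O_12: 2.58*24.305 + 0.42*55.845 + 2*26.982 + 3*28.085 + 12*15.999 = 416.369 g/mol.
Mass of O per formula unit: 12 × 15.999 = 191.988 g.
Weight fraction O = 191.988 / 416.369 = 0.4611.

46.11 mass %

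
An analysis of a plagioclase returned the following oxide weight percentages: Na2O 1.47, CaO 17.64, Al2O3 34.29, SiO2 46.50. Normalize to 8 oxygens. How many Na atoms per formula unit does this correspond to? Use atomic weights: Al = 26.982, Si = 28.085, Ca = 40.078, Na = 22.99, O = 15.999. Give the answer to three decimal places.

1.47 wt% Na2O ÷ 61.979 g/mol = 0.02372 mol, giving 0.04744 Na and 0.02372 O.
17.64 wt% CaO ÷ 56.077 g/mol = 0.31457 mol, giving 0.31457 Ca and 0.31457 O.
34.29 wt% Al2O3 ÷ 101.961 g/mol = 0.33631 mol, giving 0.67262 Al and 1.00893 O.
46.50 wt% SiO2 ÷ 60.083 g/mol = 0.77393 mol, giving 0.77393 Si and 1.54786 O.
Oxygen sums to 2.89508; scaling by 8/2.89508 = 2.76331 puts the formula on 8 O.
Na: 0.04744 × 2.76331 = 0.131 atoms per formula unit.

0.131 Na apfu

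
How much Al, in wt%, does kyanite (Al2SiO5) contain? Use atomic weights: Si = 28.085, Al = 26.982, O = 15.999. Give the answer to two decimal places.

33.30 wt%

Molar mass of Al2SiO5: 2×26.982 + 1×28.085 + 5×15.999 = 162.044 g/mol.
Mass of Al per formula unit: 2 × 26.982 = 53.964 g.
Weight fraction Al = 53.964 / 162.044 = 0.3330.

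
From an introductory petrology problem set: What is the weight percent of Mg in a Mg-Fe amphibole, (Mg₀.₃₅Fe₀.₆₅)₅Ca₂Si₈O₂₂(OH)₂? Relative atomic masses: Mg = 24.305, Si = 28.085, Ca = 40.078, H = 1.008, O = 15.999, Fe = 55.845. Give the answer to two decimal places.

4.65 weight percent

M((Mg₀.₃₅Fe₀.₆₅)₅Ca₂Si₈O₂₂(OH)₂) = 914.858 g/mol.
Mg contributes 1.75 × 24.305 = 42.534 g per mole.
42.534/914.858 = 0.0465 → 4.65%.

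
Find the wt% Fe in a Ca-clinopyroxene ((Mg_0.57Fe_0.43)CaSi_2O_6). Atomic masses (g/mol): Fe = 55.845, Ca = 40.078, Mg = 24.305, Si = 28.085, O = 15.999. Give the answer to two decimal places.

M((Mg_0.57Fe_0.43)CaSi_2O_6) = 230.109 g/mol.
Fe contributes 0.43 × 55.845 = 24.013 g per mole.
24.013/230.109 = 0.1044 → 10.44%.

10.44 weight percent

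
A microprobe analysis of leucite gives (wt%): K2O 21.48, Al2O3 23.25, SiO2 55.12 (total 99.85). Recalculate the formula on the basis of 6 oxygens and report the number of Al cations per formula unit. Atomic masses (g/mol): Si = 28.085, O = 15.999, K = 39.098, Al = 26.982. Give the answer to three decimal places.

0.996 Al apfu

K2O (M=94.195): mol = 0.22804; K = 0.45608, O = 0.22804.
Al2O3 (M=101.961): mol = 0.22803; Al = 0.45606, O = 0.68409.
SiO2 (M=60.083): mol = 0.91740; Si = 0.91740, O = 1.83480.
ΣO = 2.74693; factor = 6/ΣO = 2.18426.
Al apfu = 0.45606 × 2.18426 = 0.996.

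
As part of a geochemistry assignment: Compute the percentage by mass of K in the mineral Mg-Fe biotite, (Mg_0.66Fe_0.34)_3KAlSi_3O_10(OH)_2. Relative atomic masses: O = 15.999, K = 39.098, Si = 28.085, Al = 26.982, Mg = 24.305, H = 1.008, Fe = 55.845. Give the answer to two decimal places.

M((Mg_0.66Fe_0.34)_3KAlSi_3O_10(OH)_2) = 449.425 g/mol.
K contributes 1 × 39.098 = 39.098 g per mole.
39.098/449.425 = 0.0870 → 8.70%.

8.70 wt%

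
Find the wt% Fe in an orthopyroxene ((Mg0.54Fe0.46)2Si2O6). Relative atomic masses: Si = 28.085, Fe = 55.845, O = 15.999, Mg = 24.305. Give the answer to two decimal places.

Formula mass = 1.08*24.305 + 0.92*55.845 + 2*28.085 + 6*15.999 = 229.791 g/mol, of which 51.377 g is Fe.
So Fe makes up 51.377/229.791 = 0.2236 of the mass, i.e. 22.36%.

22.36 mass %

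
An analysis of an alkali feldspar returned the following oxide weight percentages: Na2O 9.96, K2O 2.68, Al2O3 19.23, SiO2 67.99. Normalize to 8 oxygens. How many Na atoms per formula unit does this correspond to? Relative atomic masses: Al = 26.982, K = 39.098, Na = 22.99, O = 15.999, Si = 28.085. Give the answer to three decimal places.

0.852 Na apfu

Na2O: 9.96/61.979 = 0.16070 mol → 0.32140 mol Na, 0.16070 mol O.
K2O: 2.68/94.195 = 0.02845 mol → 0.05690 mol K, 0.02845 mol O.
Al2O3: 19.23/101.961 = 0.18860 mol → 0.37720 mol Al, 0.56580 mol O.
SiO2: 67.99/60.083 = 1.13160 mol → 1.13160 mol Si, 2.26320 mol O.
Total oxygen = 3.01815 mol. Normalization factor = 8/3.01815 = 2.65063.
Na per 8 O = 0.32140 × 2.65063 = 0.852.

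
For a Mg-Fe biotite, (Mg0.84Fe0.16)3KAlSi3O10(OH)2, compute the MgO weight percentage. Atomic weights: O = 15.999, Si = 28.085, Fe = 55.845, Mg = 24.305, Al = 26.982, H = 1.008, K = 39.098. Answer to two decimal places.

23.49 wt%

Molar mass of (Mg0.84Fe0.16)3KAlSi3O10(OH)2 = 2.52×24.305 + 0.48×55.845 + 1×39.098 + 1×26.982 + 3×28.085 + 12×15.999 + 2×1.008 = 432.393 g/mol.
Each formula unit contains 2.52 Mg, equivalent to 2.52/1 = 2.5200 mol MgO.
M(MgO) = 1×24.305 + 1×15.999 = 40.304 g/mol.
Mass of MgO per formula unit = 2.5200 × 40.304 = 101.566 g.
MgO wt% = 101.566 / 432.393 × 100 = 23.49%.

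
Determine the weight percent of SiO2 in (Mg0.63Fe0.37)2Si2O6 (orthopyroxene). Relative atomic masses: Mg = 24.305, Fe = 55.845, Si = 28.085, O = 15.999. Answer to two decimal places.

53.62 wt%

M((Mg0.63Fe0.37)2Si2O6) = 224.114 g/mol; M(SiO2) = 60.083 g/mol.
Moles SiO2 per formula unit = 2 Si ÷ 1 = 2.0000.
SiO2 fraction = (2.0000 × 60.083) / 224.114 = 120.166/224.114 = 0.5362.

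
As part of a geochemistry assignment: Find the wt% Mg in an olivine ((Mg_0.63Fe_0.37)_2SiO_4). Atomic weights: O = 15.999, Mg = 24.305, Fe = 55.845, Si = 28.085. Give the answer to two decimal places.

Molar mass of (Mg_0.63Fe_0.37)_2SiO_4: 1.26·24.305 + 0.74·55.845 + 1·28.085 + 4·15.999 = 164.031 g/mol.
Mass of Mg per formula unit: 1.26 × 24.305 = 30.624 g.
Weight fraction Mg = 30.624 / 164.031 = 0.1867.

18.67 mass %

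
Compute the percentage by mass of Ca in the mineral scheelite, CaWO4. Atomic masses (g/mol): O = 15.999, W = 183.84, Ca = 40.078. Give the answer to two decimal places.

13.92 mass %

Formula mass = 1×40.078 + 1×183.84 + 4×15.999 = 287.914 g/mol, of which 40.078 g is Ca.
So Ca makes up 40.078/287.914 = 0.1392 of the mass, i.e. 13.92%.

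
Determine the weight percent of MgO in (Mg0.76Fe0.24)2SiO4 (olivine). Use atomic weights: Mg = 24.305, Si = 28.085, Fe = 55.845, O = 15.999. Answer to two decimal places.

Molar mass of (Mg0.76Fe0.24)2SiO4 = 1.52*24.305 + 0.48*55.845 + 1*28.085 + 4*15.999 = 155.830 g/mol.
Each formula unit contains 1.52 Mg, equivalent to 1.52/1 = 1.5200 mol MgO.
M(MgO) = 1×24.305 + 1×15.999 = 40.304 g/mol.
Mass of MgO per formula unit = 1.5200 × 40.304 = 61.262 g.
MgO wt% = 61.262 / 155.830 × 100 = 39.31%.

39.31 wt%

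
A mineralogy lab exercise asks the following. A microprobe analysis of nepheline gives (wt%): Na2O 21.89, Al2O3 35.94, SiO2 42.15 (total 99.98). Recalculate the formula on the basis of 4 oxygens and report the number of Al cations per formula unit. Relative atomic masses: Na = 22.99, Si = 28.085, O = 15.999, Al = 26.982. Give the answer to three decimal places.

Na2O: 21.89/61.979 = 0.35318 mol → 0.70636 mol Na, 0.35318 mol O.
Al2O3: 35.94/101.961 = 0.35249 mol → 0.70498 mol Al, 1.05747 mol O.
SiO2: 42.15/60.083 = 0.70153 mol → 0.70153 mol Si, 1.40306 mol O.
Total oxygen = 2.81371 mol. Normalization factor = 4/2.81371 = 1.42161.
Al per 4 O = 0.70498 × 1.42161 = 1.002.

1.002 Al apfu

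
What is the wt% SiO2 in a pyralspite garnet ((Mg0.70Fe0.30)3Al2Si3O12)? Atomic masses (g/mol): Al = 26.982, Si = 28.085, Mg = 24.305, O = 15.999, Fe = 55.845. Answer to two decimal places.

M((Mg0.70Fe0.30)3Al2Si3O12) = 431.508 g/mol; M(SiO2) = 60.083 g/mol.
Moles SiO2 per formula unit = 3 Si ÷ 1 = 3.0000.
SiO2 fraction = (3.0000 × 60.083) / 431.508 = 180.249/431.508 = 0.4177.

41.77 wt%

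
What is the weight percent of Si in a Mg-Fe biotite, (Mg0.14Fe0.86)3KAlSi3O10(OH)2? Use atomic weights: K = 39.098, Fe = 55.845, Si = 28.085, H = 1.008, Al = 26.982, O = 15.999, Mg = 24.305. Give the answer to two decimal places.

Molar mass of (Mg0.14Fe0.86)3KAlSi3O10(OH)2: 0.42*24.305 + 2.58*55.845 + 1*39.098 + 1*26.982 + 3*28.085 + 12*15.999 + 2*1.008 = 498.627 g/mol.
Mass of Si per formula unit: 3 × 28.085 = 84.255 g.
Weight fraction Si = 84.255 / 498.627 = 0.1690.

16.90 weight percent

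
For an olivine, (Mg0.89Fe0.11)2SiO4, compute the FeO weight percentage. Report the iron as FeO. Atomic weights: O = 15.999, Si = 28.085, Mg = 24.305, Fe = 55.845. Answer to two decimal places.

10.71 wt%

M((Mg0.89Fe0.11)2SiO4) = 147.630 g/mol; M(FeO) = 71.844 g/mol.
Moles FeO per formula unit = 0.22 Fe ÷ 1 = 0.2200.
FeO fraction = (0.2200 × 71.844) / 147.630 = 15.806/147.630 = 0.1071.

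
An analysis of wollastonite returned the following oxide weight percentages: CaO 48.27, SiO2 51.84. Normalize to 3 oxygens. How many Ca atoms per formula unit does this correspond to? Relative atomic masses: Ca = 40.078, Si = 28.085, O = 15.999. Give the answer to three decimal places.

CaO: 48.27/56.077 = 0.86078 mol → 0.86078 mol Ca, 0.86078 mol O.
SiO2: 51.84/60.083 = 0.86281 mol → 0.86281 mol Si, 1.72562 mol O.
Total oxygen = 2.58640 mol. Normalization factor = 3/2.58640 = 1.15991.
Ca per 3 O = 0.86078 × 1.15991 = 0.998.

0.998 Ca apfu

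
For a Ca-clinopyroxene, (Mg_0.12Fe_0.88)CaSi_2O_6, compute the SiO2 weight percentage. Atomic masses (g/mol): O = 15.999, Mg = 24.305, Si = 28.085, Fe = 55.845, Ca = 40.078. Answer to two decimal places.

49.19 wt%

M((Mg_0.12Fe_0.88)CaSi_2O_6) = 244.302 g/mol; M(SiO2) = 60.083 g/mol.
Moles SiO2 per formula unit = 2 Si ÷ 1 = 2.0000.
SiO2 fraction = (2.0000 × 60.083) / 244.302 = 120.166/244.302 = 0.4919.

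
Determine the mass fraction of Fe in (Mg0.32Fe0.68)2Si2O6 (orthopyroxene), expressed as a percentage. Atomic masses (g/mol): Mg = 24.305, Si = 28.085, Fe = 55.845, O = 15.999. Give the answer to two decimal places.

M((Mg0.32Fe0.68)2Si2O6) = 243.668 g/mol.
Fe contributes 1.36 × 55.845 = 75.949 g per mole.
75.949/243.668 = 0.3117 → 31.17%.

31.17 weight percent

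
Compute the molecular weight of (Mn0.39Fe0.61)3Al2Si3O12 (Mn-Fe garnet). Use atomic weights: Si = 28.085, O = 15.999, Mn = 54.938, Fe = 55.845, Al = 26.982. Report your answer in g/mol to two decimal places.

496.68 g/mol

The formula mass is the sum 1.17(54.938) + 1.83(55.845) + 2(26.982) + 3(28.085) + 12(15.999).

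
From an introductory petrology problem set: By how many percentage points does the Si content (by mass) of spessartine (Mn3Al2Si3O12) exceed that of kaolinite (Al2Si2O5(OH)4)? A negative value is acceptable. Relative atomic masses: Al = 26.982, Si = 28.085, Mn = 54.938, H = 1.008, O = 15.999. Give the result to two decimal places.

Si in Mn3Al2Si3O12: molar mass 495.021 g/mol; 3×28.085 = 84.255 g → 17.02 wt%.
Si in Al2Si2O5(OH)4: molar mass 258.157 g/mol; 2×28.085 = 56.170 g → 21.76 wt%.
Difference = 17.02 − 21.76 = -4.74 percentage points.

-4.74 percentage points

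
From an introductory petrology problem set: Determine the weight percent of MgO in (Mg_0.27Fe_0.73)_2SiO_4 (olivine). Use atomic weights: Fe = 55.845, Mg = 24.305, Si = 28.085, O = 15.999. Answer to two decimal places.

Formula mass = 186.739 g/mol.
0.54 Mg → 0.5400 mol MgO per formula unit; M(MgO) = 40.304, so MgO mass = 21.764 g.
21.764/186.739 × 100 = 11.65 wt%.

11.65 wt%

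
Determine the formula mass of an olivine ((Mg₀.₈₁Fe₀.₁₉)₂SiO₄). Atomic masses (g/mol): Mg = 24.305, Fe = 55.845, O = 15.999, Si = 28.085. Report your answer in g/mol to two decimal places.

152.68 g/mol

Mg: 1.62 × 24.305 = 39.3741
Fe: 0.38 × 55.845 = 21.2211
Si: 1 × 28.085 = 28.0850
O: 4 × 15.999 = 63.9960
Summing the contributions gives the formula mass.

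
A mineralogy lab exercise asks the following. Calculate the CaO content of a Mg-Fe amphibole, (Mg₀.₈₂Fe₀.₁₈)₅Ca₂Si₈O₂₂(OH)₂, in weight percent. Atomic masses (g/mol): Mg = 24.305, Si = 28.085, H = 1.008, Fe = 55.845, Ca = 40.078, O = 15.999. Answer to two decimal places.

13.34 wt%

M((Mg₀.₈₂Fe₀.₁₈)₅Ca₂Si₈O₂₂(OH)₂) = 840.739 g/mol; M(CaO) = 56.077 g/mol.
Moles CaO per formula unit = 2 Ca ÷ 1 = 2.0000.
CaO fraction = (2.0000 × 56.077) / 840.739 = 112.154/840.739 = 0.1334.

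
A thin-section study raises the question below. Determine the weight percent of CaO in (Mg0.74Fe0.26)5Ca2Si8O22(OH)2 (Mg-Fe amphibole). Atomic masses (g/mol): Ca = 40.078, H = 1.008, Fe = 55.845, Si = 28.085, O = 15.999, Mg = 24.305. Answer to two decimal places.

13.14 wt%

Molar mass of (Mg0.74Fe0.26)5Ca2Si8O22(OH)2 = 3.70·24.305 + 1.30·55.845 + 2·40.078 + 8·28.085 + 24·15.999 + 2·1.008 = 853.355 g/mol.
Each formula unit contains 2 Ca, equivalent to 2/1 = 2.0000 mol CaO.
M(CaO) = 1×40.078 + 1×15.999 = 56.077 g/mol.
Mass of CaO per formula unit = 2.0000 × 56.077 = 112.154 g.
CaO wt% = 112.154 / 853.355 × 100 = 13.14%.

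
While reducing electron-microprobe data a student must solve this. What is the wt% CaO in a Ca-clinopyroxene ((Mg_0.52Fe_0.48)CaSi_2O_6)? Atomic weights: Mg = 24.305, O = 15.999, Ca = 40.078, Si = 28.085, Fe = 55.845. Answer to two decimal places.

Formula mass = 231.686 g/mol.
1 Ca → 1.0000 mol CaO per formula unit; M(CaO) = 56.077, so CaO mass = 56.077 g.
56.077/231.686 × 100 = 24.20 wt%.

24.20 wt%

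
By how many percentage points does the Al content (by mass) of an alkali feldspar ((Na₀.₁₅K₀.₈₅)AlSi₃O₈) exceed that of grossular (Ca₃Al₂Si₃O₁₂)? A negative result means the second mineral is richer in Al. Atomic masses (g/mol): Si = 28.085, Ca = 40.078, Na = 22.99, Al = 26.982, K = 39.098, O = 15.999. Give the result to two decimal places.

-2.20 percentage points

First mineral: 26.982 g Al in 275.911 g formula = 9.78 wt% Al.
Second mineral: 53.964 g Al in 450.441 g formula = 11.98 wt% Al.
9.78% − 11.98% gives a difference of -2.20 percentage points.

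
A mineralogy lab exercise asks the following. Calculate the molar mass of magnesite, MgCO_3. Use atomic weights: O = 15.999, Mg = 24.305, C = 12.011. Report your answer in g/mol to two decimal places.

84.31 g/mol

Mg: 1 × 24.305 = 24.3050
C: 1 × 12.011 = 12.0110
O: 3 × 15.999 = 47.9970
Summing the contributions gives the formula mass.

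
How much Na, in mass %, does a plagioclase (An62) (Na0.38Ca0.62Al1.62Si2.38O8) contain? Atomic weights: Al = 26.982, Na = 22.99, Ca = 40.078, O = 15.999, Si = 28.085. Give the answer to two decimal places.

Molar mass of Na0.38Ca0.62Al1.62Si2.38O8: 0.38×22.99 + 0.62×40.078 + 1.62×26.982 + 2.38×28.085 + 8×15.999 = 272.130 g/mol.
Mass of Na per formula unit: 0.38 × 22.99 = 8.736 g.
Weight fraction Na = 8.736 / 272.130 = 0.0321.

3.21 mass %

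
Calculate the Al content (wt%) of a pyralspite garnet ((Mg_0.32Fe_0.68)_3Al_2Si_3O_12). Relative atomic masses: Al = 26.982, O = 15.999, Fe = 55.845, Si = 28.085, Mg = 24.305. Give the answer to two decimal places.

11.54 wt%

Molar mass of (Mg_0.32Fe_0.68)_3Al_2Si_3O_12: 0.96*24.305 + 2.04*55.845 + 2*26.982 + 3*28.085 + 12*15.999 = 467.464 g/mol.
Mass of Al per formula unit: 2 × 26.982 = 53.964 g.
Weight fraction Al = 53.964 / 467.464 = 0.1154.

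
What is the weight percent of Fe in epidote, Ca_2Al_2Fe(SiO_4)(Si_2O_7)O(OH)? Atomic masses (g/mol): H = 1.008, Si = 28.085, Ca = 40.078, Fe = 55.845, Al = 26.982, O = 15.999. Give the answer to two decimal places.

M(Ca_2Al_2Fe(SiO_4)(Si_2O_7)O(OH)) = 483.215 g/mol.
Fe contributes 1 × 55.845 = 55.845 g per mole.
55.845/483.215 = 0.1156 → 11.56%.

11.56 mass %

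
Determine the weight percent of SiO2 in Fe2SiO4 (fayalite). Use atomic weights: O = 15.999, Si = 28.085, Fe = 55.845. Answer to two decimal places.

29.49 wt%

Molar mass of Fe2SiO4 = 2*55.845 + 1*28.085 + 4*15.999 = 203.771 g/mol.
Each formula unit contains 1 Si, equivalent to 1/1 = 1.0000 mol SiO2.
M(SiO2) = 1×28.085 + 2×15.999 = 60.083 g/mol.
Mass of SiO2 per formula unit = 1.0000 × 60.083 = 60.083 g.
SiO2 wt% = 60.083 / 203.771 × 100 = 29.49%.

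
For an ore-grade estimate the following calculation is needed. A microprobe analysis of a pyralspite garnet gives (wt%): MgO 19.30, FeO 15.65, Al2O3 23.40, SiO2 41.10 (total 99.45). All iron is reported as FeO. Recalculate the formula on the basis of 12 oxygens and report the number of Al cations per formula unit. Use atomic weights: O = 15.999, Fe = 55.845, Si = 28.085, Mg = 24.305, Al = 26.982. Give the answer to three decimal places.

2.001 Al apfu

MgO: 19.30/40.304 = 0.47886 mol → 0.47886 mol Mg, 0.47886 mol O.
FeO: 15.65/71.844 = 0.21783 mol → 0.21783 mol Fe, 0.21783 mol O.
Al2O3: 23.40/101.961 = 0.22950 mol → 0.45900 mol Al, 0.68850 mol O.
SiO2: 41.10/60.083 = 0.68405 mol → 0.68405 mol Si, 1.36810 mol O.
Total oxygen = 2.75329 mol. Normalization factor = 12/2.75329 = 4.35842.
Al per 12 O = 0.45900 × 4.35842 = 2.001.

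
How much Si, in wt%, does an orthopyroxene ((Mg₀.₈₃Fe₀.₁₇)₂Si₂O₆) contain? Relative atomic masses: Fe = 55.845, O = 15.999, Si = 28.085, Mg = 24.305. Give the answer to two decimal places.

Molar mass of (Mg₀.₈₃Fe₀.₁₇)₂Si₂O₆: 1.66*24.305 + 0.34*55.845 + 2*28.085 + 6*15.999 = 211.498 g/mol.
Mass of Si per formula unit: 2 × 28.085 = 56.170 g.
Weight fraction Si = 56.170 / 211.498 = 0.2656.

26.56 wt%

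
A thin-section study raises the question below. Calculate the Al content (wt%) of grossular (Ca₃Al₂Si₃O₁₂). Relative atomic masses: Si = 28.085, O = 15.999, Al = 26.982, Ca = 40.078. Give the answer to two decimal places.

11.98 wt%

M(Ca₃Al₂Si₃O₁₂) = 450.441 g/mol.
Al contributes 2 × 26.982 = 53.964 g per mole.
53.964/450.441 = 0.1198 → 11.98%.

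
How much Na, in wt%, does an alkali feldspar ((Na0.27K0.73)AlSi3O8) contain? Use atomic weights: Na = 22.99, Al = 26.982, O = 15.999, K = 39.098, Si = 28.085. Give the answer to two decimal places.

Molar mass of (Na0.27K0.73)AlSi3O8: 0.27*22.99 + 0.73*39.098 + 1*26.982 + 3*28.085 + 8*15.999 = 273.978 g/mol.
Mass of Na per formula unit: 0.27 × 22.99 = 6.207 g.
Weight fraction Na = 6.207 / 273.978 = 0.0227.

2.27 wt%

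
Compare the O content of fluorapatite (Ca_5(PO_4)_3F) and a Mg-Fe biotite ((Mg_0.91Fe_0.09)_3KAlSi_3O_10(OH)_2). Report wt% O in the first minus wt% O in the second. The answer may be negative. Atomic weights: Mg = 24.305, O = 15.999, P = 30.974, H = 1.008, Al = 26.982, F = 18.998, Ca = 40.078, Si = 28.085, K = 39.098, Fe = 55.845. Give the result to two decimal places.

M(Ca_5(PO_4)_3F) = 504.298 g/mol, so wt% O = 191.988/504.298 × 100 = 38.07%.
M((Mg_0.91Fe_0.09)_3KAlSi_3O_10(OH)_2) = 425.770 g/mol, so wt% O = 191.988/425.770 × 100 = 45.09%.
38.07 − 45.09 = -7.02 pp.

-7.02 percentage points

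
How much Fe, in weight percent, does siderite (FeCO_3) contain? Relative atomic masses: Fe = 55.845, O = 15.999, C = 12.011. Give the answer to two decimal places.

48.20 weight percent

Molar mass of FeCO_3: 1·55.845 + 1·12.011 + 3·15.999 = 115.853 g/mol.
Mass of Fe per formula unit: 1 × 55.845 = 55.845 g.
Weight fraction Fe = 55.845 / 115.853 = 0.4820.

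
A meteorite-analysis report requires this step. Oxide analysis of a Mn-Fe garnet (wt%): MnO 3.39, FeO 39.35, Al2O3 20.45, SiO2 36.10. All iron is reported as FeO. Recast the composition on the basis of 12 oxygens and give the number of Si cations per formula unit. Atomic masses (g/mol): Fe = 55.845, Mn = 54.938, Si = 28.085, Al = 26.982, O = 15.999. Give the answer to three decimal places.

3.39 wt% MnO ÷ 70.937 g/mol = 0.04779 mol, giving 0.04779 Mn and 0.04779 O.
39.35 wt% FeO ÷ 71.844 g/mol = 0.54771 mol, giving 0.54771 Fe and 0.54771 O.
20.45 wt% Al2O3 ÷ 101.961 g/mol = 0.20057 mol, giving 0.40114 Al and 0.60171 O.
36.10 wt% SiO2 ÷ 60.083 g/mol = 0.60084 mol, giving 0.60084 Si and 1.20168 O.
Oxygen sums to 2.39889; scaling by 12/2.39889 = 5.00231 puts the formula on 12 O.
Si: 0.60084 × 5.00231 = 3.006 atoms per formula unit.

3.006 Si apfu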